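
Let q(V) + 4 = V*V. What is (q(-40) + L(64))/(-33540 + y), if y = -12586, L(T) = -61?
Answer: -1535/46126 ≈ -0.033278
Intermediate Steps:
q(V) = -4 + V² (q(V) = -4 + V*V = -4 + V²)
(q(-40) + L(64))/(-33540 + y) = ((-4 + (-40)²) - 61)/(-33540 - 12586) = ((-4 + 1600) - 61)/(-46126) = (1596 - 61)*(-1/46126) = 1535*(-1/46126) = -1535/46126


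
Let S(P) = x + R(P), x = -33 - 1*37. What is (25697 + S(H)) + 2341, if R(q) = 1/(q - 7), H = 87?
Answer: 2237441/80 ≈ 27968.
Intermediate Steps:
x = -70 (x = -33 - 37 = -70)
R(q) = 1/(-7 + q)
S(P) = -70 + 1/(-7 + P)
(25697 + S(H)) + 2341 = (25697 + (491 - 70*87)/(-7 + 87)) + 2341 = (25697 + (491 - 6090)/80) + 2341 = (25697 + (1/80)*(-5599)) + 2341 = (25697 - 5599/80) + 2341 = 2050161/80 + 2341 = 2237441/80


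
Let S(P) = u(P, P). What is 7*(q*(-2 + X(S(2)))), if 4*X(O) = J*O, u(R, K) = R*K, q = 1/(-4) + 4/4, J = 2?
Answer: 0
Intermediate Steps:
q = ¾ (q = 1*(-¼) + 4*(¼) = -¼ + 1 = ¾ ≈ 0.75000)
u(R, K) = K*R
S(P) = P² (S(P) = P*P = P²)
X(O) = O/2 (X(O) = (2*O)/4 = O/2)
7*(q*(-2 + X(S(2)))) = 7*(3*(-2 + (½)*2²)/4) = 7*(3*(-2 + (½)*4)/4) = 7*(3*(-2 + 2)/4) = 7*((¾)*0) = 7*0 = 0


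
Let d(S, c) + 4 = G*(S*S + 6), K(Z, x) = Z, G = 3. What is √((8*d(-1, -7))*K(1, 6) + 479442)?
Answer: √479578 ≈ 692.52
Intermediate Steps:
d(S, c) = 14 + 3*S² (d(S, c) = -4 + 3*(S*S + 6) = -4 + 3*(S² + 6) = -4 + 3*(6 + S²) = -4 + (18 + 3*S²) = 14 + 3*S²)
√((8*d(-1, -7))*K(1, 6) + 479442) = √((8*(14 + 3*(-1)²))*1 + 479442) = √((8*(14 + 3*1))*1 + 479442) = √((8*(14 + 3))*1 + 479442) = √((8*17)*1 + 479442) = √(136*1 + 479442) = √(136 + 479442) = √479578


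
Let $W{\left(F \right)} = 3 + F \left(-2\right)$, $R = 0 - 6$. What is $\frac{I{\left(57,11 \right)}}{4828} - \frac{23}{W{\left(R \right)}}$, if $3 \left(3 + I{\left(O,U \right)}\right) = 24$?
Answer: $- \frac{110969}{72420} \approx -1.5323$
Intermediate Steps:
$R = -6$ ($R = 0 - 6 = -6$)
$I{\left(O,U \right)} = 5$ ($I{\left(O,U \right)} = -3 + \frac{1}{3} \cdot 24 = -3 + 8 = 5$)
$W{\left(F \right)} = 3 - 2 F$
$\frac{I{\left(57,11 \right)}}{4828} - \frac{23}{W{\left(R \right)}} = \frac{5}{4828} - \frac{23}{3 - -12} = 5 \cdot \frac{1}{4828} - \frac{23}{3 + 12} = \frac{5}{4828} - \frac{23}{15} = - \frac{110969}{72420}$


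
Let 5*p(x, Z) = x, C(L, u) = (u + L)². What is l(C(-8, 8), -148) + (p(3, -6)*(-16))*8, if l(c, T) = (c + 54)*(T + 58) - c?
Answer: -24684/5 ≈ -4936.8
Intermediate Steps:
C(L, u) = (L + u)²
p(x, Z) = x/5
l(c, T) = -c + (54 + c)*(58 + T) (l(c, T) = (54 + c)*(58 + T) - c = -c + (54 + c)*(58 + T))
l(C(-8, 8), -148) + (p(3, -6)*(-16))*8 = (3132 + 54*(-148) + 57*(-8 + 8)² - 148*(-8 + 8)²) + (((⅕)*3)*(-16))*8 = (3132 - 7992 + 57*0² - 148*0²) + ((⅗)*(-16))*8 = (3132 - 7992 + 57*0 - 148*0) - 48/5*8 = (3132 - 7992 + 0 + 0) - 384/5 = -4860 - 384/5 = -24684/5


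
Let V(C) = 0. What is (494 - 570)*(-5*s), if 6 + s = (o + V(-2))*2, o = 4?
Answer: 760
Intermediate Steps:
s = 2 (s = -6 + (4 + 0)*2 = -6 + 4*2 = -6 + 8 = 2)
(494 - 570)*(-5*s) = (494 - 570)*(-5*2) = -76*(-10) = 760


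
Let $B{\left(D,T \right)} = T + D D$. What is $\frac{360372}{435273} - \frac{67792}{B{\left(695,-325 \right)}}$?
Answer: $\frac{12036961432}{17508856425} \approx 0.68748$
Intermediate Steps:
$B{\left(D,T \right)} = T + D^{2}$
$\frac{360372}{435273} - \frac{67792}{B{\left(695,-325 \right)}} = \frac{360372}{435273} - \frac{67792}{-325 + 695^{2}} = 360372 \cdot \frac{1}{435273} - \frac{67792}{-325 + 483025} = \frac{120124}{145091} - \frac{67792}{482700} = \frac{120124}{145091} - \frac{16948}{120675} = \frac{12036961432}{17508856425}$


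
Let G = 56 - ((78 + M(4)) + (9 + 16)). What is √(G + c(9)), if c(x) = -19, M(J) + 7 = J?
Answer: 3*I*√7 ≈ 7.9373*I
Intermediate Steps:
M(J) = -7 + J
G = -44 (G = 56 - ((78 + (-7 + 4)) + (9 + 16)) = 56 - ((78 - 3) + 25) = 56 - (75 + 25) = 56 - 1*100 = 56 - 100 = -44)
√(G + c(9)) = √(-44 - 19) = √(-63) = 3*I*√7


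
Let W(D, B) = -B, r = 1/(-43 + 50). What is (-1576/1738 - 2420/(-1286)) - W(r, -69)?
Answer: -38010117/558767 ≈ -68.025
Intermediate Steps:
r = 1/7 ≈ 0.14286
(-1576/1738 - 2420/(-1286)) - W(r, -69) = (-1576/1738 - 2420/(-1286)) - (-1)*(-69) = (-1576*1/1738 - 2420*(-1/1286)) - 1*69 = (-788/869 + 1210/643) - 69 = 544806/558767 - 69 = -38010117/558767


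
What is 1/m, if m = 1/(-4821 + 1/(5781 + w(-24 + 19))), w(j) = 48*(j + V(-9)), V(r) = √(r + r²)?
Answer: -49072624504/10178931 - 32*√2/3392977 ≈ -4821.0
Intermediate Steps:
w(j) = 48*j + 288*√2 (w(j) = 48*(j + √(-9*(1 - 9))) = 48*(j + √(-9*(-8))) = 48*(j + √72) = 48*(j + 6*√2) = 48*j + 288*√2)
m = 1/(-4821 + 1/(5541 + 288*√2)) (m = 1/(-4821 + 1/(5781 + (48*(-24 + 19) + 288*√2))) = 1/(-4821 + 1/(5781 + (48*(-5) + 288*√2))) = 1/(-4821 + 1/(5781 + (-240 + 288*√2))) = 1/(-4821 + 1/(5541 + 288*√2)) ≈ -0.00020743)
1/m = 1/(-18402234189/88717167686024 + 9*√2/22179291921506)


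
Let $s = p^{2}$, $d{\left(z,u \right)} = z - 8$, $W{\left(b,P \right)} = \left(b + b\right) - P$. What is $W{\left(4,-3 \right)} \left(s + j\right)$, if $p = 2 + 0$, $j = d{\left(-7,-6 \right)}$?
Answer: $-121$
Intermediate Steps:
$W{\left(b,P \right)} = - P + 2 b$ ($W{\left(b,P \right)} = 2 b - P = - P + 2 b$)
$d{\left(z,u \right)} = -8 + z$ ($d{\left(z,u \right)} = z - 8 = -8 + z$)
$j = -15$ ($j = -8 - 7 = -15$)
$p = 2$
$s = 4$ ($s = 2^{2} = 4$)
$W{\left(4,-3 \right)} \left(s + j\right) = \left(\left(-1\right) \left(-3\right) + 2 \cdot 4\right) \left(4 - 15\right) = \left(3 + 8\right) \left(-11\right) = 11 \left(-11\right) = -121$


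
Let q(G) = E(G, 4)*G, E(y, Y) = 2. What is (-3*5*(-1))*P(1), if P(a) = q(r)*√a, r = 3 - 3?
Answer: 0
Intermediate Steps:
r = 0
q(G) = 2*G
P(a) = 0 (P(a) = (2*0)*√a = 0*√a = 0)
(-3*5*(-1))*P(1) = (-3*5*(-1))*0 = -15*(-1)*0 = 15*0 = 0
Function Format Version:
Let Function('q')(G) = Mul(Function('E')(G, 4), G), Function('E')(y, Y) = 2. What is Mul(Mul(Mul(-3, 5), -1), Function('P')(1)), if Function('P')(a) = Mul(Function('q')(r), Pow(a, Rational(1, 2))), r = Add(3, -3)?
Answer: 0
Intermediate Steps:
r = 0
Function('q')(G) = Mul(2, G)
Function('P')(a) = 0 (Function('P')(a) = Mul(Mul(2, 0), Pow(a, Rational(1, 2))) = Mul(0, Pow(a, Rational(1, 2))) = 0)
Mul(Mul(Mul(-3, 5), -1), Function('P')(1)) = Mul(Mul(Mul(-3, 5), -1), 0) = Mul(Mul(-15, -1), 0) = Mul(15, 0) = 0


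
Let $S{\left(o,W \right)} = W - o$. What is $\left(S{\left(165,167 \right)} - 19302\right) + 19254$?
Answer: $-46$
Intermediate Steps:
$\left(S{\left(165,167 \right)} - 19302\right) + 19254 = \left(\left(167 - 165\right) - 19302\right) + 19254 = \left(2 - 19302\right) + 19254 = -19300 + 19254 = -46$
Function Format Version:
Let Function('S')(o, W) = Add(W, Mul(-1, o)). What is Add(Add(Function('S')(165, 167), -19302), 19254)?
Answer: -46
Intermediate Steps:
Add(Add(Function('S')(165, 167), -19302), 19254) = Add(Add(Add(167, Mul(-1, 165)), -19302), 19254) = Add(Add(Add(167, -165), -19302), 19254) = Add(Add(2, -19302), 19254) = Add(-19300, 19254) = -46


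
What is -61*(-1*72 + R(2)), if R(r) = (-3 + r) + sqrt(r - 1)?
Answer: 4392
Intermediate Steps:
R(r) = -3 + r + sqrt(-1 + r) (R(r) = (-3 + r) + sqrt(-1 + r) = -3 + r + sqrt(-1 + r))
-61*(-1*72 + R(2)) = -61*(-1*72 + (-3 + 2 + sqrt(-1 + 2))) = -61*(-72 + (-3 + 2 + sqrt(1))) = -61*(-72 + (-3 + 2 + 1)) = -61*(-72 + 0) = -61*(-72) = 4392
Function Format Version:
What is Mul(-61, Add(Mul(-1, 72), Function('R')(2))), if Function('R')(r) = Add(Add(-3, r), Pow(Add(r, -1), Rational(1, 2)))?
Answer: 4392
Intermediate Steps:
Function('R')(r) = Add(-3, r, Pow(Add(-1, r), Rational(1, 2))) (Function('R')(r) = Add(Add(-3, r), Pow(Add(-1, r), Rational(1, 2))) = Add(-3, r, Pow(Add(-1, r), Rational(1, 2))))
Mul(-61, Add(Mul(-1, 72), Function('R')(2))) = Mul(-61, Add(Mul(-1, 72), Add(-3, 2, Pow(Add(-1, 2), Rational(1, 2))))) = Mul(-61, Add(-72, Add(-3, 2, Pow(1, Rational(1, 2))))) = Mul(-61, Add(-72, Add(-3, 2, 1))) = Mul(-61, Add(-72, 0)) = Mul(-61, -72) = 4392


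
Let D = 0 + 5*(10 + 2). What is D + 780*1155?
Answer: 900960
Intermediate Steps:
D = 60 (D = 0 + 5*12 = 0 + 60 = 60)
D + 780*1155 = 60 + 780*1155 = 60 + 900900 = 900960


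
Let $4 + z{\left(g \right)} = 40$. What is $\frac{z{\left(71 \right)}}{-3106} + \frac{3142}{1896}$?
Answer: $\frac{2422699}{1472244} \approx 1.6456$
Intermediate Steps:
$z{\left(g \right)} = 36$ ($z{\left(g \right)} = -4 + 40 = 36$)
$\frac{z{\left(71 \right)}}{-3106} + \frac{3142}{1896} = \frac{36}{-3106} + \frac{3142}{1896} = 36 \left(- \frac{1}{3106}\right) + 3142 \cdot \frac{1}{1896} = - \frac{18}{1553} + \frac{1571}{948} = \frac{2422699}{1472244}$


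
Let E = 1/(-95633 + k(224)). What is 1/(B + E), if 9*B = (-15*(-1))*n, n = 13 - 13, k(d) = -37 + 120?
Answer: -95550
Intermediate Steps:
k(d) = 83
n = 0
E = -1/95550 (E = 1/(-95633 + 83) = 1/(-95550) = -1/95550 ≈ -1.0466e-5)
B = 0 (B = (-15*(-1)*0)/9 = (15*0)/9 = (⅑)*0 = 0)
1/(B + E) = 1/(0 - 1/95550) = 1/(-1/95550) = -95550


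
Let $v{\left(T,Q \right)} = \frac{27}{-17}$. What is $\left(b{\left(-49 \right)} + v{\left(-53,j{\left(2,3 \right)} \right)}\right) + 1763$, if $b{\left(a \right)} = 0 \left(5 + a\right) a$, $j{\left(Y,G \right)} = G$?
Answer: $\frac{29944}{17} \approx 1761.4$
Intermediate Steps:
$v{\left(T,Q \right)} = - \frac{27}{17}$ ($v{\left(T,Q \right)} = 27 \left(- \frac{1}{17}\right) = - \frac{27}{17}$)
$b{\left(a \right)} = 0$ ($b{\left(a \right)} = 0 a = 0$)
$\left(b{\left(-49 \right)} + v{\left(-53,j{\left(2,3 \right)} \right)}\right) + 1763 = \left(0 - \frac{27}{17}\right) + 1763 = - \frac{27}{17} + 1763 = \frac{29944}{17}$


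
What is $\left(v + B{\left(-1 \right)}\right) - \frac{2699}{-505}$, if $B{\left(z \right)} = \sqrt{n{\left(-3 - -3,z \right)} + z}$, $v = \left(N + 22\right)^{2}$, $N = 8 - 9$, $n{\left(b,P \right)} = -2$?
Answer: $\frac{225404}{505} + i \sqrt{3} \approx 446.34 + 1.732 i$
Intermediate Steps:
$N = -1$ ($N = 8 - 9 = -1$)
$v = 441$ ($v = \left(-1 + 22\right)^{2} = 21^{2} = 441$)
$B{\left(z \right)} = \sqrt{-2 + z}$
$\left(v + B{\left(-1 \right)}\right) - \frac{2699}{-505} = \left(441 + \sqrt{-2 - 1}\right) - \frac{2699}{-505} = \left(441 + \sqrt{-3}\right) - - \frac{2699}{505} = \left(441 + i \sqrt{3}\right) + \frac{2699}{505} = \frac{225404}{505} + i \sqrt{3}$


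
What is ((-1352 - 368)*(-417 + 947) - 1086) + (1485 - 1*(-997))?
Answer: -910204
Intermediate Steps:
((-1352 - 368)*(-417 + 947) - 1086) + (1485 - 1*(-997)) = (-1720*530 - 1086) + (1485 + 997) = (-911600 - 1086) + 2482 = -912686 + 2482 = -910204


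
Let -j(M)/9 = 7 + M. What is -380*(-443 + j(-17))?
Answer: 134140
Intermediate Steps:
j(M) = -63 - 9*M (j(M) = -9*(7 + M) = -63 - 9*M)
-380*(-443 + j(-17)) = -380*(-443 + (-63 - 9*(-17))) = -380*(-443 + (-63 + 153)) = -380*(-443 + 90) = -380*(-353) = 134140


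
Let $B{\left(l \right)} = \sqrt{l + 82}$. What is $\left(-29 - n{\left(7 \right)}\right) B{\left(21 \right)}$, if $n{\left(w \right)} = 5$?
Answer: $- 34 \sqrt{103} \approx -345.06$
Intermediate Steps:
$B{\left(l \right)} = \sqrt{82 + l}$
$\left(-29 - n{\left(7 \right)}\right) B{\left(21 \right)} = \left(-29 - 5\right) \sqrt{82 + 21} = \left(-29 - 5\right) \sqrt{103} = - 34 \sqrt{103}$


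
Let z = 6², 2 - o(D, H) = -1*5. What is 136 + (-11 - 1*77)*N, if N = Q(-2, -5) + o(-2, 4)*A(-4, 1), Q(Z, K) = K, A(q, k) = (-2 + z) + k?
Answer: -20984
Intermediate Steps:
o(D, H) = 7 (o(D, H) = 2 - (-1)*5 = 2 - 1*(-5) = 2 + 5 = 7)
z = 36
A(q, k) = 34 + k (A(q, k) = (-2 + 36) + k = 34 + k)
N = 240 (N = -5 + 7*(34 + 1) = -5 + 7*35 = -5 + 245 = 240)
136 + (-11 - 1*77)*N = 136 + (-11 - 1*77)*240 = 136 + (-11 - 77)*240 = 136 - 88*240 = 136 - 21120 = -20984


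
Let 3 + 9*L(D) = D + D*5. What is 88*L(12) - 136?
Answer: 1616/3 ≈ 538.67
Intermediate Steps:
L(D) = -1/3 + 2*D/3 (L(D) = -1/3 + (D + D*5)/9 = -1/3 + (D + 5*D)/9 = -1/3 + (6*D)/9 = -1/3 + 2*D/3)
88*L(12) - 136 = 88*(-1/3 + (2/3)*12) - 136 = 88*(-1/3 + 8) - 136 = 88*(23/3) - 136 = 2024/3 - 136 = 1616/3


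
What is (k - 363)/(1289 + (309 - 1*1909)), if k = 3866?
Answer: -3503/311 ≈ -11.264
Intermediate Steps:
(k - 363)/(1289 + (309 - 1*1909)) = (3866 - 363)/(1289 + (309 - 1*1909)) = 3503/(1289 + (309 - 1909)) = 3503/(1289 - 1600) = 3503/(-311) = 3503*(-1/311) = -3503/311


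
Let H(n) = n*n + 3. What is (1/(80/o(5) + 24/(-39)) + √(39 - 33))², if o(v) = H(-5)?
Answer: 257977/41616 + 91*√6/102 ≈ 8.3843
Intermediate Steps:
H(n) = 3 + n² (H(n) = n² + 3 = 3 + n²)
o(v) = 28 (o(v) = 3 + (-5)² = 3 + 25 = 28)
(1/(80/o(5) + 24/(-39)) + √(39 - 33))² = (1/(80/28 + 24/(-39)) + √(39 - 33))² = (1/(80*(1/28) + 24*(-1/39)) + √6)² = (1/(20/7 - 8/13) + √6)² = (1/(204/91) + √6)² = (91/204 + √6)²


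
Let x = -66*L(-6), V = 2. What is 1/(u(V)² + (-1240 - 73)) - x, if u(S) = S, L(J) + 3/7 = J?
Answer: -555391/1309 ≈ -424.29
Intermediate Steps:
L(J) = -3/7 + J
x = 2970/7 (x = -66*(-3/7 - 6) = -66*(-45/7) = 2970/7 ≈ 424.29)
1/(u(V)² + (-1240 - 73)) - x = 1/(2² + (-1240 - 73)) - 1*2970/7 = 1/(4 - 1313) - 2970/7 = 1/(-1309) - 2970/7 = -1/1309 - 2970/7 = -555391/1309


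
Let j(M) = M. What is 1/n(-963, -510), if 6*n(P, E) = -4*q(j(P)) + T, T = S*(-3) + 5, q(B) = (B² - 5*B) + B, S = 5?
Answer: -3/1862447 ≈ -1.6108e-6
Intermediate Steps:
q(B) = B² - 4*B
T = -10 (T = 5*(-3) + 5 = -15 + 5 = -10)
n(P, E) = -5/3 - 2*P*(-4 + P)/3 (n(P, E) = (-4*P*(-4 + P) - 10)/6 = (-10 - 4*P*(-4 + P))/6 = -5/3 - 2*P*(-4 + P)/3)
1/n(-963, -510) = 1/(-5/3 - ⅔*(-963)*(-4 - 963)) = 1/(-5/3 - ⅔*(-963)*(-967)) = 1/(-5/3 - 620814) = 1/(-1862447/3) = -3/1862447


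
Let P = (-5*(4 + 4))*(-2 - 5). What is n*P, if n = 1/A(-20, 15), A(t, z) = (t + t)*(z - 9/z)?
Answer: -35/72 ≈ -0.48611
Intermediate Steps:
A(t, z) = 2*t*(z - 9/z) (A(t, z) = (2*t)*(z - 9/z) = 2*t*(z - 9/z))
n = -1/576 (n = 1/(2*(-20)*(-9 + 15**2)/15) = 1/(2*(-20)*(1/15)*(-9 + 225)) = 1/(2*(-20)*(1/15)*216) = 1/(-576) = -1/576 ≈ -0.0017361)
P = 280 (P = -5*8*(-7) = -40*(-7) = 280)
n*P = -1/576*280 = -35/72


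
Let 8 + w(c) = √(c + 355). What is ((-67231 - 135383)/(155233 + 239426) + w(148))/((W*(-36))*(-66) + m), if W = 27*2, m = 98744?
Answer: -559981/14934422772 + √503/227048 ≈ 6.1283e-5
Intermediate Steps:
W = 54
w(c) = -8 + √(355 + c) (w(c) = -8 + √(c + 355) = -8 + √(355 + c))
((-67231 - 135383)/(155233 + 239426) + w(148))/((W*(-36))*(-66) + m) = ((-67231 - 135383)/(155233 + 239426) + (-8 + √(355 + 148)))/((54*(-36))*(-66) + 98744) = (-202614/394659 + (-8 + √503))/(-1944*(-66) + 98744) = (-202614*1/394659 + (-8 + √503))/(128304 + 98744) = (-67538/131553 + (-8 + √503))/227048 = (-1119962/131553 + √503)*(1/227048) = -559981/14934422772 + √503/227048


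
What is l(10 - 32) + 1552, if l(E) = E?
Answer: 1530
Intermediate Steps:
l(10 - 32) + 1552 = (10 - 32) + 1552 = -22 + 1552 = 1530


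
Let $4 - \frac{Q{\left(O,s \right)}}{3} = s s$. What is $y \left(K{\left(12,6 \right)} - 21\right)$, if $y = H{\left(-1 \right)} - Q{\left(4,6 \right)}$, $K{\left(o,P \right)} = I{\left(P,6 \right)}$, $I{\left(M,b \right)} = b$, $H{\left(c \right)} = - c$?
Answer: $-1455$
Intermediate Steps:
$K{\left(o,P \right)} = 6$
$Q{\left(O,s \right)} = 12 - 3 s^{2}$ ($Q{\left(O,s \right)} = 12 - 3 s s = 12 - 3 s^{2}$)
$y = 97$ ($y = \left(-1\right) \left(-1\right) - \left(12 - 3 \cdot 6^{2}\right) = 1 - \left(12 - 108\right) = 1 - -96 = 1 + 96 = 97$)
$y \left(K{\left(12,6 \right)} - 21\right) = 97 \left(6 - 21\right) = 97 \left(-15\right) = -1455$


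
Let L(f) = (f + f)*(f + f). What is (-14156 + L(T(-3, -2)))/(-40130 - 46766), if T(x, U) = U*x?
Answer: 3503/21724 ≈ 0.16125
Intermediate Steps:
L(f) = 4*f² (L(f) = (2*f)*(2*f) = 4*f²)
(-14156 + L(T(-3, -2)))/(-40130 - 46766) = (-14156 + 4*(-2*(-3))²)/(-40130 - 46766) = (-14156 + 4*6²)/(-86896) = (-14156 + 4*36)*(-1/86896) = (-14156 + 144)*(-1/86896) = -14012*(-1/86896) = 3503/21724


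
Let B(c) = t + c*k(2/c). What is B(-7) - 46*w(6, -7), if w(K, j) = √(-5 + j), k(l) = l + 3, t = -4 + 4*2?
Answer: -15 - 92*I*√3 ≈ -15.0 - 159.35*I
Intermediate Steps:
t = 4 (t = -4 + 8 = 4)
k(l) = 3 + l
B(c) = 4 + c*(3 + 2/c)
B(-7) - 46*w(6, -7) = (6 + 3*(-7)) - 46*√(-5 - 7) = (6 - 21) - 92*I*√3 = -15 - 92*I*√3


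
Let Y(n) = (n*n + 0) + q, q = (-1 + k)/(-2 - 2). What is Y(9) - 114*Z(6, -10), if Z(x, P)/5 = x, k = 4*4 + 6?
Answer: -13377/4 ≈ -3344.3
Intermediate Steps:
k = 22 (k = 16 + 6 = 22)
q = -21/4 (q = (-1 + 22)/(-2 - 2) = 21/(-4) = 21*(-1/4) = -21/4 ≈ -5.2500)
Z(x, P) = 5*x
Y(n) = -21/4 + n**2 (Y(n) = (n*n + 0) - 21/4 = (n**2 + 0) - 21/4 = n**2 - 21/4 = -21/4 + n**2)
Y(9) - 114*Z(6, -10) = (-21/4 + 9**2) - 570*6 = (-21/4 + 81) - 114*30 = 303/4 - 3420 = -13377/4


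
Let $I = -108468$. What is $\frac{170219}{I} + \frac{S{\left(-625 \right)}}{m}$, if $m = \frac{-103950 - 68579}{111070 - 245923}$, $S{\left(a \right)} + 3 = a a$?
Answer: $\frac{5713690502143037}{18713875572} \approx 3.0532 \cdot 10^{5}$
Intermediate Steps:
$S{\left(a \right)} = -3 + a^{2}$ ($S{\left(a \right)} = -3 + a a = -3 + a^{2}$)
$m = \frac{172529}{134853}$ ($m = - \frac{172529}{-134853} = \left(-172529\right) \left(- \frac{1}{134853}\right) = \frac{172529}{134853} \approx 1.2794$)
$\frac{170219}{I} + \frac{S{\left(-625 \right)}}{m} = \frac{170219}{-108468} + \frac{-3 + \left(-625\right)^{2}}{\frac{172529}{134853}} = 170219 \left(- \frac{1}{108468}\right) + \left(-3 + 390625\right) \frac{134853}{172529} = - \frac{170219}{108468} + 390622 \cdot \frac{134853}{172529} = - \frac{170219}{108468} + \frac{52676548566}{172529} = \frac{5713690502143037}{18713875572}$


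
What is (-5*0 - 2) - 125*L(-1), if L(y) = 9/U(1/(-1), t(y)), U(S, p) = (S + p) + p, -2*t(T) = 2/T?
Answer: -1127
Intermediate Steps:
t(T) = -1/T
U(S, p) = S + 2*p
L(y) = 9/(-1 - 2/y) (L(y) = 9/(1/(-1) + 2*(-1/y)) = 9/(-1 - 2/y))
(-5*0 - 2) - 125*L(-1) = (-5*0 - 2) - (-1125)*(-1)/(2 - 1) = (0 - 2) - (-1125)*(-1)/1 = -2 - (-1125)*(-1) = -2 - 125*9 = -2 - 1125 = -1127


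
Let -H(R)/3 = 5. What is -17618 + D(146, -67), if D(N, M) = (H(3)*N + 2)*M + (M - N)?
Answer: 128765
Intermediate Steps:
H(R) = -15 (H(R) = -3*5 = -15)
D(N, M) = M - N + M*(2 - 15*N) (D(N, M) = (-15*N + 2)*M + (M - N) = (2 - 15*N)*M + (M - N) = M*(2 - 15*N) + (M - N) = M - N + M*(2 - 15*N))
-17618 + D(146, -67) = -17618 + (-1*146 + 3*(-67) - 15*(-67)*146) = -17618 + (-146 - 201 + 146730) = -17618 + 146383 = 128765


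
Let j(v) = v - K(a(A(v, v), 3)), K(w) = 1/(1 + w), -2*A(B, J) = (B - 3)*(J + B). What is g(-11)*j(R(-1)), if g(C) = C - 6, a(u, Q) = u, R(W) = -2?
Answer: 289/9 ≈ 32.111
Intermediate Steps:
A(B, J) = -(-3 + B)*(B + J)/2 (A(B, J) = -(B - 3)*(J + B)/2 = -(-3 + B)*(B + J)/2)
g(C) = -6 + C
j(v) = v - 1/(1 - v² + 3*v) (j(v) = v - 1/(1 + (-v²/2 + 3*v/2 + 3*v/2 - v*v/2)) = v - 1/(1 + (-v²/2 + 3*v/2 + 3*v/2 - v²/2)) = v - 1/(1 + (-v² + 3*v)) = v - 1/(1 - v² + 3*v))
g(-11)*j(R(-1)) = (-6 - 11)*((-1 - 2*(1 - 1*(-2)² + 3*(-2)))/(1 - 1*(-2)² + 3*(-2))) = -17*(-1 - 2*(1 - 1*4 - 6))/(1 - 1*4 - 6) = -17*(-1 - 2*(1 - 4 - 6))/(1 - 4 - 6) = -17*(-1 - 2*(-9))/(-9) = -(-17)*(-1 + 18)/9 = -(-17)*17/9 = -17*(-17/9) = 289/9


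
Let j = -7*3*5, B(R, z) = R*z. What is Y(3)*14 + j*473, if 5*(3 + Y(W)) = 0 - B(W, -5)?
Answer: -49665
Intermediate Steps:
Y(W) = -3 + W (Y(W) = -3 + (0 - W*(-5))/5 = -3 + (0 - (-5)*W)/5 = -3 + (0 + 5*W)/5 = -3 + (5*W)/5 = -3 + W)
j = -105 (j = -21*5 = -105)
Y(3)*14 + j*473 = (-3 + 3)*14 - 105*473 = 0*14 - 49665 = 0 - 49665 = -49665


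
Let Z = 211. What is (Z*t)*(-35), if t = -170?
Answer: 1255450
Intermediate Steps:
(Z*t)*(-35) = (211*(-170))*(-35) = -35870*(-35) = 1255450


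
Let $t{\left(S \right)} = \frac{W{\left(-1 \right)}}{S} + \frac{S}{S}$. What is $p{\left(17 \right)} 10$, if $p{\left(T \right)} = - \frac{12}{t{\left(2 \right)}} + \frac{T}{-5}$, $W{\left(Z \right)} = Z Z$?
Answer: $-114$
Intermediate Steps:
$W{\left(Z \right)} = Z^{2}$
$t{\left(S \right)} = 1 + \frac{1}{S}$ ($t{\left(S \right)} = \frac{\left(-1\right)^{2}}{S} + \frac{S}{S} = 1 \frac{1}{S} + 1 = \frac{1}{S} + 1 = 1 + \frac{1}{S}$)
$p{\left(T \right)} = -8 - \frac{T}{5}$ ($p{\left(T \right)} = - \frac{12}{\frac{1}{2} \left(1 + 2\right)} + \frac{T}{-5} = - \frac{12}{\frac{1}{2} \cdot 3} + T \left(- \frac{1}{5}\right) = - \frac{12}{\frac{3}{2}} - \frac{T}{5} = \left(-12\right) \frac{2}{3} - \frac{T}{5} = -8 - \frac{T}{5}$)
$p{\left(17 \right)} 10 = \left(-8 - \frac{17}{5}\right) 10 = \left(- \frac{57}{5}\right) 10 = -114$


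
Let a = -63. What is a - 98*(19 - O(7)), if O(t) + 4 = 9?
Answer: -1435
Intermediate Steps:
O(t) = 5 (O(t) = -4 + 9 = 5)
a - 98*(19 - O(7)) = -63 - 98*(19 - 1*5) = -63 - 98*(19 - 5) = -63 - 98*14 = -63 - 1372 = -1435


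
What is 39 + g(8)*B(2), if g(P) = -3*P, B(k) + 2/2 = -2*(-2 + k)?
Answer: 63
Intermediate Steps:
B(k) = 3 - 2*k (B(k) = -1 - 2*(-2 + k) = -1 + (4 - 2*k) = 3 - 2*k)
39 + g(8)*B(2) = 39 + (-3*8)*(3 - 2*2) = 39 - 24*(3 - 4) = 39 - 24*(-1) = 39 + 24 = 63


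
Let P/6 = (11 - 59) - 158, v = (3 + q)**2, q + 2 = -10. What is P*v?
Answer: -100116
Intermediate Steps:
q = -12 (q = -2 - 10 = -12)
v = 81 (v = (3 - 12)**2 = (-9)**2 = 81)
P = -1236 (P = 6*((11 - 59) - 158) = 6*(-48 - 158) = 6*(-206) = -1236)
P*v = -1236*81 = -100116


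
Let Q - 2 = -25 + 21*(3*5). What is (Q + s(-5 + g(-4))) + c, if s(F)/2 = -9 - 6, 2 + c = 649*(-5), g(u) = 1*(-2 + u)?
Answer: -2985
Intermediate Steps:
g(u) = -2 + u
c = -3247 (c = -2 + 649*(-5) = -2 - 3245 = -3247)
Q = 292 (Q = 2 + (-25 + 21*(3*5)) = 2 + (-25 + 21*15) = 2 + (-25 + 315) = 2 + 290 = 292)
s(F) = -30 (s(F) = 2*(-9 - 6) = 2*(-15) = -30)
(Q + s(-5 + g(-4))) + c = (292 - 30) - 3247 = 262 - 3247 = -2985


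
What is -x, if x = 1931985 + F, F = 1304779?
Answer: -3236764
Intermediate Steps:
x = 3236764 (x = 1931985 + 1304779 = 3236764)
-x = -1*3236764 = -3236764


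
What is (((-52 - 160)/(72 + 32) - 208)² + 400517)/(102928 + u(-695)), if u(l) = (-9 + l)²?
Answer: 300572013/404615744 ≈ 0.74286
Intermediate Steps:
(((-52 - 160)/(72 + 32) - 208)² + 400517)/(102928 + u(-695)) = (((-52 - 160)/(72 + 32) - 208)² + 400517)/(102928 + (-9 - 695)²) = ((-212/104 - 208)² + 400517)/(102928 + (-704)²) = ((-212*1/104 - 208)² + 400517)/(102928 + 495616) = ((-53/26 - 208)² + 400517)/598544 = ((-5461/26)² + 400517)*(1/598544) = (29822521/676 + 400517)*(1/598544) = (300572013/676)*(1/598544) = 300572013/404615744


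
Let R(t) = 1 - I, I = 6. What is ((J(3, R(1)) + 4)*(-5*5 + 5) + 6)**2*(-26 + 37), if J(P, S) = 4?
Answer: 260876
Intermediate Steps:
R(t) = -5 (R(t) = 1 - 1*6 = 1 - 6 = -5)
((J(3, R(1)) + 4)*(-5*5 + 5) + 6)**2*(-26 + 37) = ((4 + 4)*(-5*5 + 5) + 6)**2*(-26 + 37) = (8*(-25 + 5) + 6)**2*11 = (8*(-20) + 6)**2*11 = (-160 + 6)**2*11 = (-154)**2*11 = 23716*11 = 260876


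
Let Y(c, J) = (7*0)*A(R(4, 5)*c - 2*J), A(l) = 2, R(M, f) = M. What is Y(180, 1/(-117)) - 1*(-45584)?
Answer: 45584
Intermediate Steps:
Y(c, J) = 0 (Y(c, J) = (7*0)*2 = 0*2 = 0)
Y(180, 1/(-117)) - 1*(-45584) = 0 - 1*(-45584) = 0 + 45584 = 45584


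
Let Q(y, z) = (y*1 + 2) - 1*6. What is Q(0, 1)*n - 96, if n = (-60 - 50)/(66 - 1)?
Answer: -1160/13 ≈ -89.231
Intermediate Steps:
Q(y, z) = -4 + y (Q(y, z) = (y + 2) - 6 = (2 + y) - 6 = -4 + y)
n = -22/13 (n = -110/65 = -110*1/65 = -22/13 ≈ -1.6923)
Q(0, 1)*n - 96 = (-4 + 0)*(-22/13) - 96 = -4*(-22/13) - 96 = 88/13 - 96 = -1160/13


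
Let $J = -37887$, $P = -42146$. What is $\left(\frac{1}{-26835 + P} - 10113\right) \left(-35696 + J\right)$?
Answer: $\frac{51331857971882}{68981} \approx 7.4414 \cdot 10^{8}$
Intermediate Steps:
$\left(\frac{1}{-26835 + P} - 10113\right) \left(-35696 + J\right) = \left(\frac{1}{-26835 - 42146} - 10113\right) \left(-35696 - 37887\right) = \left(\frac{1}{-68981} - 10113\right) \left(-73583\right) = \left(- \frac{1}{68981} - 10113\right) \left(-73583\right) = \left(- \frac{697604854}{68981}\right) \left(-73583\right) = \frac{51331857971882}{68981}$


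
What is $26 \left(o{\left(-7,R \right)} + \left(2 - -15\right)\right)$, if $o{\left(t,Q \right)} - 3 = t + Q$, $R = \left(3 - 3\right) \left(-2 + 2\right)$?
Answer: $338$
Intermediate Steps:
$R = 0$ ($R = 0 \cdot 0 = 0$)
$o{\left(t,Q \right)} = 3 + Q + t$ ($o{\left(t,Q \right)} = 3 + \left(t + Q\right) = 3 + \left(Q + t\right) = 3 + Q + t$)
$26 \left(o{\left(-7,R \right)} + \left(2 - -15\right)\right) = 26 \left(\left(3 + 0 - 7\right) + \left(2 - -15\right)\right) = 26 \left(-4 + \left(2 + 15\right)\right) = 26 \left(-4 + 17\right) = 26 \cdot 13 = 338$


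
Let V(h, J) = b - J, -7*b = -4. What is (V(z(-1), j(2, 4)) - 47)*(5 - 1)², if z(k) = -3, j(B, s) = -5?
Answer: -4640/7 ≈ -662.86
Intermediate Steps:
b = 4/7 (b = -⅐*(-4) = 4/7 ≈ 0.57143)
V(h, J) = 4/7 - J
(V(z(-1), j(2, 4)) - 47)*(5 - 1)² = ((4/7 - 1*(-5)) - 47)*(5 - 1)² = ((4/7 + 5) - 47)*4² = (39/7 - 47)*16 = -290/7*16 = -4640/7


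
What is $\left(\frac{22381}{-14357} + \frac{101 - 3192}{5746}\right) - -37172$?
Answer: $\frac{3066343130671}{82495322} \approx 37170.0$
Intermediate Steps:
$\left(\frac{22381}{-14357} + \frac{101 - 3192}{5746}\right) - -37172 = \left(22381 \left(- \frac{1}{14357}\right) + \left(101 - 3192\right) \frac{1}{5746}\right) + 37172 = \left(- \frac{22381}{14357} - \frac{3091}{5746}\right) + 37172 = - \frac{172978713}{82495322} + 37172 = \frac{3066343130671}{82495322}$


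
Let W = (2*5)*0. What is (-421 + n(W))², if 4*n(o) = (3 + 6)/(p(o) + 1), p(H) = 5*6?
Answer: 2724318025/15376 ≈ 1.7718e+5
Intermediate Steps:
p(H) = 30
W = 0 (W = 10*0 = 0)
n(o) = 9/124 (n(o) = ((3 + 6)/(30 + 1))/4 = (9/31)/4 = (9*(1/31))/4 = (¼)*(9/31) = 9/124)
(-421 + n(W))² = (-421 + 9/124)² = (-52195/124)² = 2724318025/15376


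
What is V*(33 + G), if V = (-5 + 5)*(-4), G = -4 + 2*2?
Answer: 0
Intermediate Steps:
G = 0 (G = -4 + 4 = 0)
V = 0 (V = 0*(-4) = 0)
V*(33 + G) = 0*(33 + 0) = 0*33 = 0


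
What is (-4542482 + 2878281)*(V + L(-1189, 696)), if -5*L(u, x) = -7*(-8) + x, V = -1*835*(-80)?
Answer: -554591654848/5 ≈ -1.1092e+11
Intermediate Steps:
V = 66800 (V = -835*(-80) = 66800)
L(u, x) = -56/5 - x/5 (L(u, x) = -(-7*(-8) + x)/5 = -(56 + x)/5 = -56/5 - x/5)
(-4542482 + 2878281)*(V + L(-1189, 696)) = (-4542482 + 2878281)*(66800 + (-56/5 - ⅕*696)) = -1664201*(66800 + (-56/5 - 696/5)) = -1664201*(66800 - 752/5) = -1664201*333248/5 = -554591654848/5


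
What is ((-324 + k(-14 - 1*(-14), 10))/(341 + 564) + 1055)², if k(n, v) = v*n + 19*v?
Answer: 911339438881/819025 ≈ 1.1127e+6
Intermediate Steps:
k(n, v) = 19*v + n*v (k(n, v) = n*v + 19*v = 19*v + n*v)
((-324 + k(-14 - 1*(-14), 10))/(341 + 564) + 1055)² = ((-324 + 10*(19 + (-14 - 1*(-14))))/(341 + 564) + 1055)² = ((-324 + 10*(19 + (-14 + 14)))/905 + 1055)² = ((-324 + 10*(19 + 0))*(1/905) + 1055)² = ((-324 + 10*19)*(1/905) + 1055)² = ((-324 + 190)*(1/905) + 1055)² = (-134*1/905 + 1055)² = (-134/905 + 1055)² = (954641/905)² = 911339438881/819025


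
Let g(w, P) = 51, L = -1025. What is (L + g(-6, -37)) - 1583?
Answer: -2557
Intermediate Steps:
(L + g(-6, -37)) - 1583 = (-1025 + 51) - 1583 = -974 - 1583 = -2557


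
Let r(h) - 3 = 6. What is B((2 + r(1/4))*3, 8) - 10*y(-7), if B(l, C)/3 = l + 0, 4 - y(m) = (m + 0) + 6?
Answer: 49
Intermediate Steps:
r(h) = 9 (r(h) = 3 + 6 = 9)
y(m) = -2 - m (y(m) = 4 - ((m + 0) + 6) = 4 - (m + 6) = 4 - (6 + m) = 4 + (-6 - m) = -2 - m)
B(l, C) = 3*l (B(l, C) = 3*(l + 0) = 3*l)
B((2 + r(1/4))*3, 8) - 10*y(-7) = 3*((2 + 9)*3) - 10*(-2 - 1*(-7)) = 3*(11*3) - 10*(-2 + 7) = 3*33 - 10*5 = 99 - 50 = 49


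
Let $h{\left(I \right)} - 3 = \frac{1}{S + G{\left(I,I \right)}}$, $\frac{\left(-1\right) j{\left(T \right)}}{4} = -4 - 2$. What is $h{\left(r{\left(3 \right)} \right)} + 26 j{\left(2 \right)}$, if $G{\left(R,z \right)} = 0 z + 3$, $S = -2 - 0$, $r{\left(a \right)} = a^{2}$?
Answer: $628$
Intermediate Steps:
$S = -2$ ($S = -2 + 0 = -2$)
$j{\left(T \right)} = 24$ ($j{\left(T \right)} = - 4 \left(-4 - 2\right) = \left(-4\right) \left(-6\right) = 24$)
$G{\left(R,z \right)} = 3$ ($G{\left(R,z \right)} = 0 + 3 = 3$)
$h{\left(I \right)} = 4$ ($h{\left(I \right)} = 3 + \frac{1}{-2 + 3} = 3 + 1^{-1} = 3 + 1 = 4$)
$h{\left(r{\left(3 \right)} \right)} + 26 j{\left(2 \right)} = 4 + 26 \cdot 24 = 4 + 624 = 628$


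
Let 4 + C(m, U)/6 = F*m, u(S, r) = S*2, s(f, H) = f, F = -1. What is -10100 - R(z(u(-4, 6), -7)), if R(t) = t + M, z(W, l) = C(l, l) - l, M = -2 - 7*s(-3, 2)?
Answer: -10144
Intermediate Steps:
u(S, r) = 2*S
M = 19 (M = -2 - 7*(-3) = -2 + 21 = 19)
C(m, U) = -24 - 6*m (C(m, U) = -24 + 6*(-m) = -24 - 6*m)
z(W, l) = -24 - 7*l (z(W, l) = (-24 - 6*l) - l = -24 - 7*l)
R(t) = 19 + t (R(t) = t + 19 = 19 + t)
-10100 - R(z(u(-4, 6), -7)) = -10100 - (19 + (-24 - 7*(-7))) = -10100 - (19 + (-24 + 49)) = -10100 - (19 + 25) = -10100 - 1*44 = -10100 - 44 = -10144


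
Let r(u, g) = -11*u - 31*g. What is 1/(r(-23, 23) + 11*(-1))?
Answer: -1/471 ≈ -0.0021231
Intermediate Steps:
r(u, g) = -31*g - 11*u
1/(r(-23, 23) + 11*(-1)) = 1/((-31*23 - 11*(-23)) + 11*(-1)) = 1/((-713 + 253) - 11) = 1/(-460 - 11) = 1/(-471) = -1/471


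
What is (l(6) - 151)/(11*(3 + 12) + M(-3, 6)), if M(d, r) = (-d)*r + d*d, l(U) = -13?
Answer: -41/48 ≈ -0.85417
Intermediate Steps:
M(d, r) = d² - d*r (M(d, r) = -d*r + d² = d² - d*r)
(l(6) - 151)/(11*(3 + 12) + M(-3, 6)) = (-13 - 151)/(11*(3 + 12) - 3*(-3 - 1*6)) = -164/(11*15 - 3*(-3 - 6)) = -164/(165 - 3*(-9)) = -164/(165 + 27) = -164/192 = -164*1/192 = -41/48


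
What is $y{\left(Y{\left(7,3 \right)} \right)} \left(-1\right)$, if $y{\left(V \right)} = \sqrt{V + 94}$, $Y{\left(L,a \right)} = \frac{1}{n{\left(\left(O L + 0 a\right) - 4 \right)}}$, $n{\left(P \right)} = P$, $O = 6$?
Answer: $- \frac{3 \sqrt{15086}}{38} \approx -9.6967$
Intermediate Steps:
$Y{\left(L,a \right)} = \frac{1}{-4 + 6 L}$ ($Y{\left(L,a \right)} = \frac{1}{\left(6 L + 0 a\right) - 4} = \frac{1}{\left(6 L + 0\right) - 4} = \frac{1}{6 L - 4} = \frac{1}{-4 + 6 L}$)
$y{\left(V \right)} = \sqrt{94 + V}$
$y{\left(Y{\left(7,3 \right)} \right)} \left(-1\right) = \sqrt{94 + \frac{1}{2 \left(-2 + 3 \cdot 7\right)}} \left(-1\right) = \sqrt{94 + \frac{1}{2 \left(-2 + 21\right)}} \left(-1\right) = \sqrt{94 + \frac{1}{2 \cdot 19}} \left(-1\right) = \sqrt{94 + \frac{1}{2} \cdot \frac{1}{19}} \left(-1\right) = \sqrt{94 + \frac{1}{38}} \left(-1\right) = \sqrt{\frac{3573}{38}} \left(-1\right) = \frac{3 \sqrt{15086}}{38} \left(-1\right) = - \frac{3 \sqrt{15086}}{38}$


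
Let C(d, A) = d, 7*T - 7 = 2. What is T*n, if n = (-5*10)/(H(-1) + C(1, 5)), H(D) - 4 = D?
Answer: -225/14 ≈ -16.071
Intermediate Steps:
T = 9/7 (T = 1 + (⅐)*2 = 1 + 2/7 = 9/7 ≈ 1.2857)
H(D) = 4 + D
n = -25/2 (n = (-5*10)/((4 - 1) + 1) = -50/(3 + 1) = -50/4 = -50*¼ = -25/2 ≈ -12.500)
T*n = (9/7)*(-25/2) = -225/14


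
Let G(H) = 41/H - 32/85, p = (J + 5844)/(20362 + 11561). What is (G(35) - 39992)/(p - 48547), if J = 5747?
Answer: 759600346941/922103802550 ≈ 0.82377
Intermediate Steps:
p = 11591/31923 (p = (5747 + 5844)/(20362 + 11561) = 11591/31923 ≈ 0.36309)
G(H) = -32/85 + 41/H (G(H) = 41/H - 32*1/85 = 41/H - 32/85 = -32/85 + 41/H)
(G(35) - 39992)/(p - 48547) = ((-32/85 + 41/35) - 39992)/(11591/31923 - 48547) = ((-32/85 + 41*(1/35)) - 39992)/(-1549754290/31923) = ((-32/85 + 41/35) - 39992)*(-31923/1549754290) = (473/595 - 39992)*(-31923/1549754290) = -23794767/595*(-31923/1549754290) = 759600346941/922103802550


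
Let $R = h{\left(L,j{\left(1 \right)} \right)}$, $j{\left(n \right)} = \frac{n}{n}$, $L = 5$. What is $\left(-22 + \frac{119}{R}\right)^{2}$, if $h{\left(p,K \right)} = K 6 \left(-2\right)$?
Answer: $\frac{146689}{144} \approx 1018.7$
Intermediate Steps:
$j{\left(n \right)} = 1$
$h{\left(p,K \right)} = - 12 K$ ($h{\left(p,K \right)} = 6 K \left(-2\right) = - 12 K$)
$R = -12$ ($R = \left(-12\right) 1 = -12$)
$\left(-22 + \frac{119}{R}\right)^{2} = \left(-22 + \frac{119}{-12}\right)^{2} = \left(-22 + 119 \left(- \frac{1}{12}\right)\right)^{2} = \left(-22 - \frac{119}{12}\right)^{2} = \left(- \frac{383}{12}\right)^{2} = \frac{146689}{144}$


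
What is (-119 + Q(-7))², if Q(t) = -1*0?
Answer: 14161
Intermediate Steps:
Q(t) = 0
(-119 + Q(-7))² = (-119 + 0)² = (-119)² = 14161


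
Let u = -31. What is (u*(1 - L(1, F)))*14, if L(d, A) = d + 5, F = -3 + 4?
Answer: 2170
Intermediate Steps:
F = 1
L(d, A) = 5 + d
(u*(1 - L(1, F)))*14 = -31*(1 - (5 + 1))*14 = -31*(1 - 1*6)*14 = -31*(1 - 6)*14 = -31*(-5)*14 = 155*14 = 2170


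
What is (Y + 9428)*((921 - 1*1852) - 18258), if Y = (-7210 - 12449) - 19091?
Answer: 562659858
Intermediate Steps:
Y = -38750 (Y = -19659 - 19091 = -38750)
(Y + 9428)*((921 - 1*1852) - 18258) = (-38750 + 9428)*((921 - 1*1852) - 18258) = -29322*((921 - 1852) - 18258) = -29322*(-931 - 18258) = -29322*(-19189) = 562659858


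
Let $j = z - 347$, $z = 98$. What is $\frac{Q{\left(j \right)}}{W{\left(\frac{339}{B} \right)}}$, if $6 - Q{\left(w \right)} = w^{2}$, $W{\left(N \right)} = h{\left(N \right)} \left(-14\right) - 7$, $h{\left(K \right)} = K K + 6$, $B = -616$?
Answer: $\frac{336062496}{516277} \approx 650.93$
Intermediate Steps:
$h{\left(K \right)} = 6 + K^{2}$ ($h{\left(K \right)} = K^{2} + 6 = 6 + K^{2}$)
$W{\left(N \right)} = -91 - 14 N^{2}$ ($W{\left(N \right)} = \left(6 + N^{2}\right) \left(-14\right) - 7 = \left(-84 - 14 N^{2}\right) - 7 = -91 - 14 N^{2}$)
$j = -249$ ($j = 98 - 347 = -249$)
$Q{\left(w \right)} = 6 - w^{2}$
$\frac{Q{\left(j \right)}}{W{\left(\frac{339}{B} \right)}} = \frac{6 - \left(-249\right)^{2}}{-91 - 14 \left(\frac{339}{-616}\right)^{2}} = \frac{6 - 62001}{-91 - 14 \left(339 \left(- \frac{1}{616}\right)\right)^{2}} = \frac{6 - 62001}{-91 - 14 \left(- \frac{339}{616}\right)^{2}} = - \frac{61995}{-91 - \frac{114921}{27104}} = - \frac{61995}{- \frac{2581385}{27104}} = \left(-61995\right) \left(- \frac{27104}{2581385}\right) = \frac{336062496}{516277}$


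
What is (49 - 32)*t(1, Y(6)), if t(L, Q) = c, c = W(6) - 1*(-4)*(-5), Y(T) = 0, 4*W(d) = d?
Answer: -629/2 ≈ -314.50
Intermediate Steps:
W(d) = d/4
c = -37/2 (c = (¼)*6 - 1*(-4)*(-5) = 3/2 + 4*(-5) = 3/2 - 20 = -37/2 ≈ -18.500)
t(L, Q) = -37/2
(49 - 32)*t(1, Y(6)) = (49 - 32)*(-37/2) = 17*(-37/2) = -629/2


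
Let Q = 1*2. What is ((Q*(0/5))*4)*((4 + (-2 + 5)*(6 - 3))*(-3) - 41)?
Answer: 0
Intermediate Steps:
Q = 2
((Q*(0/5))*4)*((4 + (-2 + 5)*(6 - 3))*(-3) - 41) = ((2*(0/5))*4)*((4 + (-2 + 5)*(6 - 3))*(-3) - 41) = ((2*(0*(⅕)))*4)*((4 + 3*3)*(-3) - 41) = ((2*0)*4)*((4 + 9)*(-3) - 41) = (0*4)*(13*(-3) - 41) = 0*(-39 - 41) = 0*(-80) = 0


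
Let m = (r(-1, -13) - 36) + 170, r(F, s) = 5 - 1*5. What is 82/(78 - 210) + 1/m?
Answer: -1357/2211 ≈ -0.61375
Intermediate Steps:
r(F, s) = 0 (r(F, s) = 5 - 5 = 0)
m = 134 (m = (0 - 36) + 170 = -36 + 170 = 134)
82/(78 - 210) + 1/m = 82/(78 - 210) + 1/134 = 82/(-132) + 1/134 = -1/132*82 + 1/134 = -41/66 + 1/134 = -1357/2211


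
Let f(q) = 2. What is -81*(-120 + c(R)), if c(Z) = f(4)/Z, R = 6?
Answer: 9693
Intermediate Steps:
c(Z) = 2/Z
-81*(-120 + c(R)) = -81*(-120 + 2/6) = -81*(-120 + 2*(1/6)) = -81*(-120 + 1/3) = -81*(-359/3) = 9693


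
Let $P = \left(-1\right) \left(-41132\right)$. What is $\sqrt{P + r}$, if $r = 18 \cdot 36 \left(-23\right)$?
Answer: $2 \sqrt{6557} \approx 161.95$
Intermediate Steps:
$P = 41132$
$r = -14904$ ($r = 648 \left(-23\right) = -14904$)
$\sqrt{P + r} = \sqrt{41132 - 14904} = \sqrt{26228} = 2 \sqrt{6557}$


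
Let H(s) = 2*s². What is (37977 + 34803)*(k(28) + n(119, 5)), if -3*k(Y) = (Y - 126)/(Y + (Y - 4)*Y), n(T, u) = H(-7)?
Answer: 35679182/5 ≈ 7.1358e+6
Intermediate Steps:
n(T, u) = 98 (n(T, u) = 2*(-7)² = 2*49 = 98)
k(Y) = -(-126 + Y)/(3*(Y + Y*(-4 + Y))) (k(Y) = -(Y - 126)/(3*(Y + (Y - 4)*Y)) = -(-126 + Y)/(3*(Y + (-4 + Y)*Y)) = -(-126 + Y)/(3*(Y + Y*(-4 + Y))))
(37977 + 34803)*(k(28) + n(119, 5)) = (37977 + 34803)*((⅓)*(126 - 1*28)/(28*(-3 + 28)) + 98) = 72780*((⅓)*(1/28)*(126 - 28)/25 + 98) = 72780*((⅓)*(1/28)*(1/25)*98 + 98) = 72780*(7/150 + 98) = 72780*(14707/150) = 35679182/5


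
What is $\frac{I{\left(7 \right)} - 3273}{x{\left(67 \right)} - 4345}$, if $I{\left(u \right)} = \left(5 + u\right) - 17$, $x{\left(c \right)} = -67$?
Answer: $\frac{1639}{2206} \approx 0.74297$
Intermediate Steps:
$I{\left(u \right)} = -12 + u$
$\frac{I{\left(7 \right)} - 3273}{x{\left(67 \right)} - 4345} = \frac{\left(-12 + 7\right) - 3273}{-67 - 4345} = \frac{-5 - 3273}{-4412} = \left(-3278\right) \left(- \frac{1}{4412}\right) = \frac{1639}{2206}$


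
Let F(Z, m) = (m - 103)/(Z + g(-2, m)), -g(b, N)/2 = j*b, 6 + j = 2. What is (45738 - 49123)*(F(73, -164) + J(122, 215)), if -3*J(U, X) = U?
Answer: 8750225/57 ≈ 1.5351e+5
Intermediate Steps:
j = -4 (j = -6 + 2 = -4)
J(U, X) = -U/3
g(b, N) = 8*b (g(b, N) = -(-8)*b = 8*b)
F(Z, m) = (-103 + m)/(-16 + Z) (F(Z, m) = (m - 103)/(Z + 8*(-2)) = (-103 + m)/(Z - 16) = (-103 + m)/(-16 + Z))
(45738 - 49123)*(F(73, -164) + J(122, 215)) = (45738 - 49123)*((-103 - 164)/(-16 + 73) - ⅓*122) = -3385*(-267/57 - 122/3) = -3385*((1/57)*(-267) - 122/3) = -3385*(-89/19 - 122/3) = -3385*(-2585/57) = 8750225/57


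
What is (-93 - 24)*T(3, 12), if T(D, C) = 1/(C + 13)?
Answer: -117/25 ≈ -4.6800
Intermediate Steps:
T(D, C) = 1/(13 + C)
(-93 - 24)*T(3, 12) = (-93 - 24)/(13 + 12) = -117/25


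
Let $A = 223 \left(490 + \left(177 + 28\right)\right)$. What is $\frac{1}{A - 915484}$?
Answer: $- \frac{1}{760499} \approx -1.3149 \cdot 10^{-6}$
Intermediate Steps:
$A = 154985$ ($A = 223 \left(490 + 205\right) = 223 \cdot 695 = 154985$)
$\frac{1}{A - 915484} = \frac{1}{154985 - 915484} = \frac{1}{-760499} = - \frac{1}{760499}$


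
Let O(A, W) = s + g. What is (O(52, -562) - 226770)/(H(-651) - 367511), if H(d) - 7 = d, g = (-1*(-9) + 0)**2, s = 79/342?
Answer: 77527559/125909010 ≈ 0.61574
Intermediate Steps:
s = 79/342 (s = 79*(1/342) = 79/342 ≈ 0.23099)
g = 81 (g = (9 + 0)**2 = 9**2 = 81)
H(d) = 7 + d
O(A, W) = 27781/342 (O(A, W) = 79/342 + 81 = 27781/342)
(O(52, -562) - 226770)/(H(-651) - 367511) = (27781/342 - 226770)/((7 - 651) - 367511) = -77527559/(342*(-644 - 367511)) = -77527559/342/(-368155) = -77527559/342*(-1/368155) = 77527559/125909010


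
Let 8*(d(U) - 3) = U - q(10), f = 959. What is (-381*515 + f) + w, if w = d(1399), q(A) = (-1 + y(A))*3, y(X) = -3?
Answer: -1560613/8 ≈ -1.9508e+5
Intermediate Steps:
q(A) = -12 (q(A) = (-1 - 3)*3 = -4*3 = -12)
d(U) = 9/2 + U/8 (d(U) = 3 + (U - 1*(-12))/8 = 3 + (U + 12)/8 = 3 + (12 + U)/8 = 3 + (3/2 + U/8) = 9/2 + U/8)
w = 1435/8 (w = 9/2 + (⅛)*1399 = 9/2 + 1399/8 = 1435/8 ≈ 179.38)
(-381*515 + f) + w = (-381*515 + 959) + 1435/8 = (-196215 + 959) + 1435/8 = -195256 + 1435/8 = -1560613/8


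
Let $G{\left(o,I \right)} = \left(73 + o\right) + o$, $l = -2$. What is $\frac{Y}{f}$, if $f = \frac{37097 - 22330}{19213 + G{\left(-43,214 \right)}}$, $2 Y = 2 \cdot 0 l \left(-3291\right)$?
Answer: $0$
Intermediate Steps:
$G{\left(o,I \right)} = 73 + 2 o$
$Y = 0$ ($Y = \frac{2 \cdot 0 \left(-2\right) \left(-3291\right)}{2} = \frac{0 \left(-2\right) \left(-3291\right)}{2} = \frac{0 \left(-3291\right)}{2} = \frac{1}{2} \cdot 0 = 0$)
$f = \frac{14767}{19200}$ ($f = \frac{37097 - 22330}{19213 + \left(73 + 2 \left(-43\right)\right)} = \frac{14767}{19213 + \left(73 - 86\right)} = \frac{14767}{19213 - 13} = \frac{14767}{19200} \approx 0.76911$)
$\frac{Y}{f} = \frac{0}{\frac{14767}{19200}} = 0 \cdot \frac{19200}{14767} = 0$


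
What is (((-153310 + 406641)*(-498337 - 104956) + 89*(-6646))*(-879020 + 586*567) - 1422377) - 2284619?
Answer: 83562889841876570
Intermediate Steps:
(((-153310 + 406641)*(-498337 - 104956) + 89*(-6646))*(-879020 + 586*567) - 1422377) - 2284619 = ((253331*(-603293) - 591494)*(-879020 + 332262) - 1422377) - 2284619 = ((-152832818983 - 591494)*(-546758) - 1422377) - 2284619 = (-152833410477*(-546758) - 1422377) - 2284619 = (83562889845583566 - 1422377) - 2284619 = 83562889844161189 - 2284619 = 83562889841876570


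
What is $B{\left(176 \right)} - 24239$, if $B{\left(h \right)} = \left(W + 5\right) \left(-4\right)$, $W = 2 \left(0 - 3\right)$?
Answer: $-24235$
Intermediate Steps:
$W = -6$ ($W = 2 \left(0 - 3\right) = 2 \left(-3\right) = -6$)
$B{\left(h \right)} = 4$ ($B{\left(h \right)} = \left(-6 + 5\right) \left(-4\right) = \left(-1\right) \left(-4\right) = 4$)
$B{\left(176 \right)} - 24239 = 4 - 24239 = -24235$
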